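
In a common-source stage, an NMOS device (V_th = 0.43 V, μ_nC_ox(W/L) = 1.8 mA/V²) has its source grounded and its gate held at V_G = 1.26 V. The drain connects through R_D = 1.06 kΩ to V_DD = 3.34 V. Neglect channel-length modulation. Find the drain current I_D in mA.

V_GS = V_G = 1.26 V, so V_ov = 1.26 − 0.43 = 0.83 V.
Assume saturation: I_D = ½ k_n V_ov² = 0.5 × 1.8 × 0.83² = 0.62 mA, giving V_DS = V_DD − I_D R_D = 3.34 − 0.62 × 1.06 = 2.68 V.
V_DS = 2.68 V ≥ V_ov = 0.83 V, confirming saturation.

I_D = 0.620 mA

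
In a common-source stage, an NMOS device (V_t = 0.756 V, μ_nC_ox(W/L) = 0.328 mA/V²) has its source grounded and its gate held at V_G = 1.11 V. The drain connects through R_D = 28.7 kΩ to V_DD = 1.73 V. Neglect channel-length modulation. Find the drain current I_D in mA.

V_GS = V_G = 1.11 V, so V_ov = 1.11 − 0.756 = 0.354 V.
Assume saturation: I_D = ½ k_n V_ov² = 0.5 × 0.328 × 0.354² = 0.0206 mA, giving V_DS = V_DD − I_D R_D = 1.73 − 0.0206 × 28.7 = 1.14 V.
V_DS = 1.14 V ≥ V_ov = 0.354 V, confirming saturation.

I_D = 0.0206 mA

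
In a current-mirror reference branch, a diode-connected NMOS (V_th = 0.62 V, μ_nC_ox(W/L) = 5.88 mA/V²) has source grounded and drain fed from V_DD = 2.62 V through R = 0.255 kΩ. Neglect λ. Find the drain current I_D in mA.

I_D = 3.54 mA

With gate tied to drain, V_GS = V_DS ≥ V_GS − V_th, so the device is in saturation.
KCL at the drain: ½ k_n (V_GS − V_th)² = (V_DD − V_GS)/R.
Let x = V_GS − 0.62. Then 0.75 x² + x − 2 = 0, giving x = 1.1 V (positive root), so V_GS = 1.72 V.
I_D = (V_DD − V_GS)/R = (2.62 − 1.72) / 0.255 = 3.54 mA.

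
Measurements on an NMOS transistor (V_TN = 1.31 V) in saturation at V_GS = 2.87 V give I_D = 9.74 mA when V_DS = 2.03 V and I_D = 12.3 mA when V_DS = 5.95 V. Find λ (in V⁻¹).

λ = 0.0776 V⁻¹

With V_GS fixed, I_D ∝ (1 + λ V_DS) in saturation, so I_D2/I_D1 = (1 + λ V_DS2)/(1 + λ V_DS1).
12.3/9.74 = 1.263 = (1 + 5.95 λ)/(1 + 2.03 λ).
Solving: λ (I_D1 V_DS2 − I_D2 V_DS1) = I_D2 − I_D1, so λ = (12.3 − 9.74) / (9.74 × 5.95 − 12.3 × 2.03) = 2.56 / 33 = 0.0776 V⁻¹.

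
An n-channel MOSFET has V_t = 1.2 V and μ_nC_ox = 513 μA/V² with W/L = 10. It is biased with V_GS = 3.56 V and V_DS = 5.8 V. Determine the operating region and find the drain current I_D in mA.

Saturation; I_D = 14.3 mA

k_n = μ_nC_ox · (W/L) = 5.13 mA/V².
V_ov = V_GS − V_t = 3.56 − 1.2 = 2.36 V.
Since V_DS = 5.8 V ≥ V_ov = 2.36 V, the device is in saturation.
I_D = ½ k_n V_ov² = 0.5 × 5.13 × 2.36² = 14.3 mA.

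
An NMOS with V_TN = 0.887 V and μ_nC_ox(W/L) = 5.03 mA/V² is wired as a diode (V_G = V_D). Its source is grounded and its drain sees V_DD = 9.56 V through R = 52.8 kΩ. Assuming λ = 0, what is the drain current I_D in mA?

With gate tied to drain, V_GS = V_DS ≥ V_GS − V_TN, so the device is in saturation.
KCL at the drain: ½ k_n (V_GS − V_TN)² = (V_DD − V_GS)/R.
Let x = V_GS − 0.887. Then 133 x² + x − 8.673 = 0, giving x = 0.252 V (positive root), so V_GS = 1.14 V.
I_D = (V_DD − V_GS)/R = (9.56 − 1.14) / 52.8 = 0.159 mA.

I_D = 0.159 mA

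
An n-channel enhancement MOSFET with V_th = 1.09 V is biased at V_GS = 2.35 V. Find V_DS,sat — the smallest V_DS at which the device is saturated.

The boundary between triode and saturation is V_DS = V_GS − V_th = V_ov.
V_ov = 2.35 − 1.09 = 1.26 V.

V_DS,sat = 1.26 V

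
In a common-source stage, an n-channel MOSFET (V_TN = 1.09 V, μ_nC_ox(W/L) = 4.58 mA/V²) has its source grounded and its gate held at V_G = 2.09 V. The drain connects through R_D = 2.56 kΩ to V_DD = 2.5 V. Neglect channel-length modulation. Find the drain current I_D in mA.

V_GS = V_G = 2.09 V, so V_ov = 2.09 − 1.09 = 1 V.
Assume saturation: I_D = ½ k_n V_ov² = 0.5 × 4.58 × 1² = 2.29 mA, giving V_DS = V_DD − I_D R_D = 2.5 − 2.29 × 2.56 = -3.36 V.
But -3.36 V < V_ov = 1 V, so the device is actually in triode.
In triode I_D = k_n[V_ov V_DS − ½ V_DS²] and I_D = (V_DD − V_DS)/R_D. Equating: 5.86 V_DS² − 12.72 V_DS + 2.5 = 0, giving V_DS = 0.218 V (the root below V_ov).
I_D = (2.5 − 0.218) / 2.56 = 0.891 mA.

I_D = 0.891 mA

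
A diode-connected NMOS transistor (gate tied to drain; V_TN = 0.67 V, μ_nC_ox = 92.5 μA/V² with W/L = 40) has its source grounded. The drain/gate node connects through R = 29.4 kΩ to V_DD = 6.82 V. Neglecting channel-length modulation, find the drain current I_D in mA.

I_D = 0.198 mA

With gate tied to drain, V_GS = V_DS ≥ V_GS − V_TN, so the device is in saturation.
k_n = μ_nC_ox · (W/L) = 3.7 mA/V².
KCL at the drain: ½ k_n (V_GS − V_TN)² = (V_DD − V_GS)/R.
Let x = V_GS − 0.67. Then 54.4 x² + x − 6.15 = 0, giving x = 0.327 V (positive root), so V_GS = 0.997 V.
I_D = (V_DD − V_GS)/R = (6.82 − 0.997) / 29.4 = 0.198 mA.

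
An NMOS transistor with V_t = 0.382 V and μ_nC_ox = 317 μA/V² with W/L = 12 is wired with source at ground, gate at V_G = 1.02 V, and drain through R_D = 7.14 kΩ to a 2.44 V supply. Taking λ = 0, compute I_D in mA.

I_D = 0.321 mA

V_GS = V_G = 1.02 V, so V_ov = 1.02 − 0.382 = 0.638 V.
k_n = μ_nC_ox · (W/L) = 3.804 mA/V².
Assume saturation: I_D = ½ k_n V_ov² = 0.5 × 3.804 × 0.638² = 0.774 mA, giving V_DS = V_DD − I_D R_D = 2.44 − 0.774 × 7.14 = -3.09 V.
But -3.09 V < V_ov = 0.638 V, so the device is actually in triode.
In triode I_D = k_n[V_ov V_DS − ½ V_DS²] and I_D = (V_DD − V_DS)/R_D. Equating: 13.6 V_DS² − 18.33 V_DS + 2.44 = 0, giving V_DS = 0.15 V (the root below V_ov).
I_D = (2.44 − 0.15) / 7.14 = 0.321 mA.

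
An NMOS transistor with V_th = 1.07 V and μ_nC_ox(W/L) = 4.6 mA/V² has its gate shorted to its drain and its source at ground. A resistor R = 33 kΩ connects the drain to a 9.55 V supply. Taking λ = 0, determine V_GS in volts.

V_GS = 1.40 V

With gate tied to drain, V_GS = V_DS ≥ V_GS − V_th, so the device is in saturation.
KCL at the drain: ½ k_n (V_GS − V_th)² = (V_DD − V_GS)/R.
Let x = V_GS − 1.07. Then 75.9 x² + x − 8.48 = 0, giving x = 0.328 V (positive root), so V_GS = 1.4 V.
I_D = (V_DD − V_GS)/R = (9.55 − 1.4) / 33 = 0.247 mA.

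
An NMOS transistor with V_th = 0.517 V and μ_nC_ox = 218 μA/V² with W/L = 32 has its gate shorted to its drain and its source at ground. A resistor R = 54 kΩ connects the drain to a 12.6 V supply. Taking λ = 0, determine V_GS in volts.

V_GS = 0.768 V

With gate tied to drain, V_GS = V_DS ≥ V_GS − V_th, so the device is in saturation.
k_n = μ_nC_ox · (W/L) = 6.976 mA/V².
KCL at the drain: ½ k_n (V_GS − V_th)² = (V_DD − V_GS)/R.
Let x = V_GS − 0.517. Then 188 x² + x − 12.08 = 0, giving x = 0.251 V (positive root), so V_GS = 0.768 V.
I_D = (V_DD − V_GS)/R = (12.6 − 0.768) / 54 = 0.219 mA.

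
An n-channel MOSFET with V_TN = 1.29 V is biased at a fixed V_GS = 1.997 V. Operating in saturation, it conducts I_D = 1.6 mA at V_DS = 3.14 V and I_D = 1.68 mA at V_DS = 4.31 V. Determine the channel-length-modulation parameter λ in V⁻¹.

λ = 0.0494 V⁻¹

With V_GS fixed, I_D ∝ (1 + λ V_DS) in saturation, so I_D2/I_D1 = (1 + λ V_DS2)/(1 + λ V_DS1).
1.68/1.6 = 1.05 = (1 + 4.31 λ)/(1 + 3.14 λ).
Solving: λ (I_D1 V_DS2 − I_D2 V_DS1) = I_D2 − I_D1, so λ = (1.68 − 1.6) / (1.6 × 4.31 − 1.68 × 3.14) = 0.08 / 1.62 = 0.0494 V⁻¹.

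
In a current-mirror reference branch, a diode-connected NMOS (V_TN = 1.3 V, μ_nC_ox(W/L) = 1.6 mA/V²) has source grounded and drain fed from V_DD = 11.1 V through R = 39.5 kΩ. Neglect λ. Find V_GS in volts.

With gate tied to drain, V_GS = V_DS ≥ V_GS − V_TN, so the device is in saturation.
KCL at the drain: ½ k_n (V_GS − V_TN)² = (V_DD − V_GS)/R.
Let x = V_GS − 1.3. Then 31.6 x² + x − 9.8 = 0, giving x = 0.541 V (positive root), so V_GS = 1.84 V.
I_D = (V_DD − V_GS)/R = (11.1 − 1.84) / 39.5 = 0.234 mA.

V_GS = 1.84 V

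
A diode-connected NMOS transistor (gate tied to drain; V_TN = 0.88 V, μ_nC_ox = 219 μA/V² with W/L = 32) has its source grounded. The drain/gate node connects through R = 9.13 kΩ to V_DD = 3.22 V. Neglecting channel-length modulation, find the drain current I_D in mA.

With gate tied to drain, V_GS = V_DS ≥ V_GS − V_TN, so the device is in saturation.
k_n = μ_nC_ox · (W/L) = 7.008 mA/V².
KCL at the drain: ½ k_n (V_GS − V_TN)² = (V_DD − V_GS)/R.
Let x = V_GS − 0.88. Then 32 x² + x − 2.34 = 0, giving x = 0.255 V (positive root), so V_GS = 1.14 V.
I_D = (V_DD − V_GS)/R = (3.22 − 1.14) / 9.13 = 0.228 mA.

I_D = 0.228 mA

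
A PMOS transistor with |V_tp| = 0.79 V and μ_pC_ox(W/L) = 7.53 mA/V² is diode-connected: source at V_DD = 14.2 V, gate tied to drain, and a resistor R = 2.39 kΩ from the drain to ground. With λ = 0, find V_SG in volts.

With gate tied to drain, V_SG = V_SD ≥ V_SG − |V_tp|, so the device is in saturation.
KCL at the drain: ½ k_p (V_SG − |V_tp|)² = (V_DD − V_SG)/R.
Let x = V_SG − 0.79. Then 9 x² + x − 13.41 = 0, giving x = 1.17 V (positive root), so V_SG = 1.96 V.
I_D = (V_DD − V_SG)/R = (14.2 − 1.96) / 2.39 = 5.12 mA.

V_SG = 1.96 V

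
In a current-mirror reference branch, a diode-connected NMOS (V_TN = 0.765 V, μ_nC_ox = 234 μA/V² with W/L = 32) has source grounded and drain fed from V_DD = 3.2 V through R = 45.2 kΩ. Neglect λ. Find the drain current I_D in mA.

With gate tied to drain, V_GS = V_DS ≥ V_GS − V_TN, so the device is in saturation.
k_n = μ_nC_ox · (W/L) = 7.488 mA/V².
KCL at the drain: ½ k_n (V_GS − V_TN)² = (V_DD − V_GS)/R.
Let x = V_GS − 0.765. Then 169 x² + x − 2.435 = 0, giving x = 0.117 V (positive root), so V_GS = 0.882 V.
I_D = (V_DD − V_GS)/R = (3.2 − 0.882) / 45.2 = 0.0513 mA.

I_D = 0.0513 mA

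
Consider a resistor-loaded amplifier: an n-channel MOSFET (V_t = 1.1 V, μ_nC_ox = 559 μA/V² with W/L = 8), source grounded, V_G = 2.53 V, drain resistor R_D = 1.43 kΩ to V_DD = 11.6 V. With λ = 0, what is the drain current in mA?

V_GS = V_G = 2.53 V, so V_ov = 2.53 − 1.1 = 1.43 V.
k_n = μ_nC_ox · (W/L) = 4.472 mA/V².
Assume saturation: I_D = ½ k_n V_ov² = 0.5 × 4.472 × 1.43² = 4.57 mA, giving V_DS = V_DD − I_D R_D = 11.6 − 4.57 × 1.43 = 5.06 V.
V_DS = 5.06 V ≥ V_ov = 1.43 V, confirming saturation.

I_D = 4.57 mA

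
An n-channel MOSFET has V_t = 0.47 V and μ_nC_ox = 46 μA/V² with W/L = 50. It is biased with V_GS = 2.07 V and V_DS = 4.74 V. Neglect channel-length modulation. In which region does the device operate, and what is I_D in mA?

Saturation; I_D = 2.94 mA

k_n = μ_nC_ox · (W/L) = 2.3 mA/V².
V_ov = V_GS − V_t = 2.07 − 0.47 = 1.6 V.
Since V_DS = 4.74 V ≥ V_ov = 1.6 V, the device is in saturation.
I_D = ½ k_n V_ov² = 0.5 × 2.3 × 1.6² = 2.94 mA.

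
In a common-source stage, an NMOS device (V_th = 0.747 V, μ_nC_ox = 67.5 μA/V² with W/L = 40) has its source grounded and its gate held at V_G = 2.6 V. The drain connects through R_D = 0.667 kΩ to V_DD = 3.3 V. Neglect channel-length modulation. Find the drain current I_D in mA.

V_GS = V_G = 2.6 V, so V_ov = 2.6 − 0.747 = 1.85 V.
k_n = μ_nC_ox · (W/L) = 2.7 mA/V².
Assume saturation: I_D = ½ k_n V_ov² = 0.5 × 2.7 × 1.85² = 4.64 mA, giving V_DS = V_DD − I_D R_D = 3.3 − 4.64 × 0.667 = 0.208 V.
But 0.208 V < V_ov = 1.85 V, so the device is actually in triode.
In triode I_D = k_n[V_ov V_DS − ½ V_DS²] and I_D = (V_DD − V_DS)/R_D. Equating: 0.9 V_DS² − 4.337 V_DS + 3.3 = 0, giving V_DS = 0.947 V (the root below V_ov).
I_D = (3.3 − 0.947) / 0.667 = 3.53 mA.

I_D = 3.53 mA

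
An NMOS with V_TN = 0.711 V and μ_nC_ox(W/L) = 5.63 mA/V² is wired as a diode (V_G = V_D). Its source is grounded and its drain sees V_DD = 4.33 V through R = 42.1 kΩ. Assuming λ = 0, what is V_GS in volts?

V_GS = 0.882 V

With gate tied to drain, V_GS = V_DS ≥ V_GS − V_TN, so the device is in saturation.
KCL at the drain: ½ k_n (V_GS − V_TN)² = (V_DD − V_GS)/R.
Let x = V_GS − 0.711. Then 119 x² + x − 3.619 = 0, giving x = 0.171 V (positive root), so V_GS = 0.882 V.
I_D = (V_DD − V_GS)/R = (4.33 − 0.882) / 42.1 = 0.0819 mA.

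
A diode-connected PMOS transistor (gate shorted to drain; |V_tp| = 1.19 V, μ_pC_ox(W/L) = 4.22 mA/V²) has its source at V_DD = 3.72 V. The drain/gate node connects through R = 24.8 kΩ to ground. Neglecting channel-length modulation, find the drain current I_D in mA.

I_D = 0.0935 mA

With gate tied to drain, V_SG = V_SD ≥ V_SG − |V_tp|, so the device is in saturation.
KCL at the drain: ½ k_p (V_SG − |V_tp|)² = (V_DD − V_SG)/R.
Let x = V_SG − 1.19. Then 52.3 x² + x − 2.53 = 0, giving x = 0.211 V (positive root), so V_SG = 1.4 V.
I_D = (V_DD − V_SG)/R = (3.72 − 1.4) / 24.8 = 0.0935 mA.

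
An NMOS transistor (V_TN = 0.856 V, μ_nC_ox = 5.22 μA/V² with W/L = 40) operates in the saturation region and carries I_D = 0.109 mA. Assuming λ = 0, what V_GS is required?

V_GS = 1.88 V

k_n = μ_nC_ox · (W/L) = 0.2088 mA/V².
In saturation I_D = ½ k_n (V_GS − V_TN)², so V_GS − V_TN = √(2 I_D / k_n) = √(2 × 0.109 / 0.2088) = 1.02 V.
V_GS = 0.856 + 1.02 = 1.88 V.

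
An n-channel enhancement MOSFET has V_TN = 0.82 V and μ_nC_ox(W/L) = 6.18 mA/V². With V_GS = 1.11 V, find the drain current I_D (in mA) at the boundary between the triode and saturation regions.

I_D = 0.260 mA

At the boundary V_DS = V_ov = V_GS − V_TN = 1.11 − 0.82 = 0.29 V.
I_D = ½ k_n V_ov² = 0.5 × 6.18 × 0.29² = 0.26 mA.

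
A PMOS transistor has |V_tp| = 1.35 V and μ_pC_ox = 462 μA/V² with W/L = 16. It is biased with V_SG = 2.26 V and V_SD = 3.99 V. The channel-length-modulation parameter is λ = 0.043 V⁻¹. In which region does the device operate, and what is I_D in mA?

Saturation; I_D = 3.59 mA

k_p = μ_pC_ox · (W/L) = 7.392 mA/V².
V_ov = V_SG − |V_tp| = 2.26 − 1.35 = 0.91 V.
Since V_SD = 3.99 V ≥ V_ov = 0.91 V, the device is in saturation.
I_D = ½ k_p V_ov² (1 + λ V_SD) = 0.5 × 7.392 × 0.91² × (1 + 0.043 × 3.99) = 3.59 mA.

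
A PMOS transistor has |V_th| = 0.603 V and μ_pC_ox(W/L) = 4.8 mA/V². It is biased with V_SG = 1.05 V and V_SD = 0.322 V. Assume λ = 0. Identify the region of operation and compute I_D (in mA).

Triode; I_D = 0.442 mA

V_ov = V_SG − |V_th| = 1.05 − 0.603 = 0.447 V.
Since V_SD = 0.322 V < V_ov = 0.447 V, the device is in the triode region.
I_D = k_p [V_ov · V_SD − ½ V_SD²] = 4.8 × [0.447 × 0.322 − 0.5 × 0.322²] = 0.442 mA.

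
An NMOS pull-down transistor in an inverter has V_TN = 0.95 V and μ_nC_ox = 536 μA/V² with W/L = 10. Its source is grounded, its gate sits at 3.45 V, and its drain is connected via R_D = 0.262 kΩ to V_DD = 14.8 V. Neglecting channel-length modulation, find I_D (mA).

I_D = 16.8 mA

V_GS = V_G = 3.45 V, so V_ov = 3.45 − 0.95 = 2.5 V.
k_n = μ_nC_ox · (W/L) = 5.36 mA/V².
Assume saturation: I_D = ½ k_n V_ov² = 0.5 × 5.36 × 2.5² = 16.8 mA, giving V_DS = V_DD − I_D R_D = 14.8 − 16.8 × 0.262 = 10.4 V.
V_DS = 10.4 V ≥ V_ov = 2.5 V, confirming saturation.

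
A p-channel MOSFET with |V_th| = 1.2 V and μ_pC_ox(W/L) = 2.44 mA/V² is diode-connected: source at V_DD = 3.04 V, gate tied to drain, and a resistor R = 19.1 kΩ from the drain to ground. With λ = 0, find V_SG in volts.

V_SG = 1.46 V

With gate tied to drain, V_SG = V_SD ≥ V_SG − |V_th|, so the device is in saturation.
KCL at the drain: ½ k_p (V_SG − |V_th|)² = (V_DD − V_SG)/R.
Let x = V_SG − 1.2. Then 23.3 x² + x − 1.84 = 0, giving x = 0.26 V (positive root), so V_SG = 1.46 V.
I_D = (V_DD − V_SG)/R = (3.04 − 1.46) / 19.1 = 0.0827 mA.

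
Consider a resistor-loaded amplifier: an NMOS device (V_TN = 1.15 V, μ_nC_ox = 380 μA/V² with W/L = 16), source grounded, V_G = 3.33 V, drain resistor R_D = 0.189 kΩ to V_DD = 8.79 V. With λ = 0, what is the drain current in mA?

I_D = 14.4 mA

V_GS = V_G = 3.33 V, so V_ov = 3.33 − 1.15 = 2.18 V.
k_n = μ_nC_ox · (W/L) = 6.08 mA/V².
Assume saturation: I_D = ½ k_n V_ov² = 0.5 × 6.08 × 2.18² = 14.4 mA, giving V_DS = V_DD − I_D R_D = 8.79 − 14.4 × 0.189 = 6.06 V.
V_DS = 6.06 V ≥ V_ov = 2.18 V, confirming saturation.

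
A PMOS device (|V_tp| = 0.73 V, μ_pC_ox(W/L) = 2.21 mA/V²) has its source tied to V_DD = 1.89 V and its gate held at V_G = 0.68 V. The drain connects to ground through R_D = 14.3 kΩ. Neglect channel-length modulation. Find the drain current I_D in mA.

I_D = 0.123 mA

V_SG = V_DD − V_G = 1.89 − 0.68 = 1.21 V, so V_ov = 1.21 − 0.73 = 0.48 V.
Assume saturation: I_D = ½ k_p V_ov² = 0.5 × 2.21 × 0.48² = 0.255 mA, giving V_SD = V_DD − I_D R_D = 1.89 − 0.255 × 14.3 = -1.75 V.
But -1.75 V < V_ov = 0.48 V, so the device is actually in triode.
In triode I_D = k_p[V_ov V_SD − ½ V_SD²] and I_D = (V_DD − V_SD)/R_D. Equating: 15.8 V_SD² − 16.17 V_SD + 1.89 = 0, giving V_SD = 0.135 V (the root below V_ov).
I_D = (1.89 − 0.135) / 14.3 = 0.123 mA.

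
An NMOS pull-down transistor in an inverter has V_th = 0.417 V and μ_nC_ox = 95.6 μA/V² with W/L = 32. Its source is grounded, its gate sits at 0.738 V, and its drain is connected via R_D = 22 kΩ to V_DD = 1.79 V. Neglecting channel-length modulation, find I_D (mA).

I_D = 0.0772 mA

V_GS = V_G = 0.738 V, so V_ov = 0.738 − 0.417 = 0.321 V.
k_n = μ_nC_ox · (W/L) = 3.059 mA/V².
Assume saturation: I_D = ½ k_n V_ov² = 0.5 × 3.059 × 0.321² = 0.158 mA, giving V_DS = V_DD − I_D R_D = 1.79 − 0.158 × 22 = -1.68 V.
But -1.68 V < V_ov = 0.321 V, so the device is actually in triode.
In triode I_D = k_n[V_ov V_DS − ½ V_DS²] and I_D = (V_DD − V_DS)/R_D. Equating: 33.7 V_DS² − 22.6 V_DS + 1.79 = 0, giving V_DS = 0.0917 V (the root below V_ov).
I_D = (1.79 − 0.0917) / 22 = 0.0772 mA.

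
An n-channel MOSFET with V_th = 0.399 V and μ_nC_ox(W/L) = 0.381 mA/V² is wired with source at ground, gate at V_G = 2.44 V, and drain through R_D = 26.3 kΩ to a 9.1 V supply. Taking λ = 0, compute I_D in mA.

V_GS = V_G = 2.44 V, so V_ov = 2.44 − 0.399 = 2.04 V.
Assume saturation: I_D = ½ k_n V_ov² = 0.5 × 0.381 × 2.04² = 0.794 mA, giving V_DS = V_DD − I_D R_D = 9.1 − 0.794 × 26.3 = -11.8 V.
But -11.8 V < V_ov = 2.04 V, so the device is actually in triode.
In triode I_D = k_n[V_ov V_DS − ½ V_DS²] and I_D = (V_DD − V_DS)/R_D. Equating: 5.01 V_DS² − 21.45 V_DS + 9.1 = 0, giving V_DS = 0.477 V (the root below V_ov).
I_D = (9.1 − 0.477) / 26.3 = 0.328 mA.

I_D = 0.328 mA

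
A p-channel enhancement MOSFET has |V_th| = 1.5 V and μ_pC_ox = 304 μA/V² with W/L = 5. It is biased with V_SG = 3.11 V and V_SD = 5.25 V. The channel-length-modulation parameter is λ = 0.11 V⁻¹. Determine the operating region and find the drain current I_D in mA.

Saturation; I_D = 3.11 mA

k_p = μ_pC_ox · (W/L) = 1.52 mA/V².
V_ov = V_SG − |V_th| = 3.11 − 1.5 = 1.61 V.
Since V_SD = 5.25 V ≥ V_ov = 1.61 V, the device is in saturation.
I_D = ½ k_p V_ov² (1 + λ V_SD) = 0.5 × 1.52 × 1.61² × (1 + 0.11 × 5.25) = 3.11 mA.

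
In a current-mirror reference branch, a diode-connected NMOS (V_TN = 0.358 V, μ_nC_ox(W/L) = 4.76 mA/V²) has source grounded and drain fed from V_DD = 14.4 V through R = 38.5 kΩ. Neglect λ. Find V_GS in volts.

With gate tied to drain, V_GS = V_DS ≥ V_GS − V_TN, so the device is in saturation.
KCL at the drain: ½ k_n (V_GS − V_TN)² = (V_DD − V_GS)/R.
Let x = V_GS − 0.358. Then 91.6 x² + x − 14.04 = 0, giving x = 0.386 V (positive root), so V_GS = 0.744 V.
I_D = (V_DD − V_GS)/R = (14.4 − 0.744) / 38.5 = 0.355 mA.

V_GS = 0.744 V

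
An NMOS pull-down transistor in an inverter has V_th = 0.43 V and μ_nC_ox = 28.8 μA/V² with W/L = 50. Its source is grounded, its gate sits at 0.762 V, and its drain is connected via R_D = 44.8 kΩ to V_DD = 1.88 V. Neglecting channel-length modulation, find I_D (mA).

I_D = 0.0398 mA

V_GS = V_G = 0.762 V, so V_ov = 0.762 − 0.43 = 0.332 V.
k_n = μ_nC_ox · (W/L) = 1.44 mA/V².
Assume saturation: I_D = ½ k_n V_ov² = 0.5 × 1.44 × 0.332² = 0.0794 mA, giving V_DS = V_DD − I_D R_D = 1.88 − 0.0794 × 44.8 = -1.68 V.
But -1.68 V < V_ov = 0.332 V, so the device is actually in triode.
In triode I_D = k_n[V_ov V_DS − ½ V_DS²] and I_D = (V_DD − V_DS)/R_D. Equating: 32.3 V_DS² − 22.42 V_DS + 1.88 = 0, giving V_DS = 0.0976 V (the root below V_ov).
I_D = (1.88 − 0.0976) / 44.8 = 0.0398 mA.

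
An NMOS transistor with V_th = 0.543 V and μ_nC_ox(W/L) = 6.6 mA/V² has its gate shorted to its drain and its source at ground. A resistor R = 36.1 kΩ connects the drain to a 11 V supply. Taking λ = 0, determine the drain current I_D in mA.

I_D = 0.282 mA

With gate tied to drain, V_GS = V_DS ≥ V_GS − V_th, so the device is in saturation.
KCL at the drain: ½ k_n (V_GS − V_th)² = (V_DD − V_GS)/R.
Let x = V_GS − 0.543. Then 119 x² + x − 10.46 = 0, giving x = 0.292 V (positive root), so V_GS = 0.835 V.
I_D = (V_DD − V_GS)/R = (11 − 0.835) / 36.1 = 0.282 mA.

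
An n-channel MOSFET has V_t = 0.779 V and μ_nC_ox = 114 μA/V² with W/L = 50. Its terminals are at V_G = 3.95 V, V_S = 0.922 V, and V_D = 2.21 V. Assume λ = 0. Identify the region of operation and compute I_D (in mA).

V_GS = V_G − V_S = 3.95 − 0.922 = 3.03 V; V_DS = V_D − V_S = 2.21 − 0.922 = 1.29 V.
k_n = μ_nC_ox · (W/L) = 5.7 mA/V².
V_ov = V_GS − V_t = 3.03 − 0.779 = 2.25 V.
Since V_DS = 1.29 V < V_ov = 2.25 V, the device is in the triode region.
I_D = k_n [V_ov · V_DS − ½ V_DS²] = 5.7 × [2.25 × 1.29 − 0.5 × 1.29²] = 11.8 mA.

Triode; I_D = 11.8 mA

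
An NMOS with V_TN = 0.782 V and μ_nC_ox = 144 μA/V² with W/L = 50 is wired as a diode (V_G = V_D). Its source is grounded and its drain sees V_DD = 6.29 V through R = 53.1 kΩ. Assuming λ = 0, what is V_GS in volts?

V_GS = 0.949 V

With gate tied to drain, V_GS = V_DS ≥ V_GS − V_TN, so the device is in saturation.
k_n = μ_nC_ox · (W/L) = 7.2 mA/V².
KCL at the drain: ½ k_n (V_GS − V_TN)² = (V_DD − V_GS)/R.
Let x = V_GS − 0.782. Then 191 x² + x − 5.508 = 0, giving x = 0.167 V (positive root), so V_GS = 0.949 V.
I_D = (V_DD − V_GS)/R = (6.29 − 0.949) / 53.1 = 0.101 mA.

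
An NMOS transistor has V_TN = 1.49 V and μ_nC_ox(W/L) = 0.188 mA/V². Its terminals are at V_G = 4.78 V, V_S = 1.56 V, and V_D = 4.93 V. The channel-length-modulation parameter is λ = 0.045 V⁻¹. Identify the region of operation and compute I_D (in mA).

Saturation; I_D = 0.324 mA

V_GS = V_G − V_S = 4.78 − 1.56 = 3.22 V; V_DS = V_D − V_S = 4.93 − 1.56 = 3.37 V.
V_ov = V_GS − V_TN = 3.22 − 1.49 = 1.73 V.
Since V_DS = 3.37 V ≥ V_ov = 1.73 V, the device is in saturation.
I_D = ½ k_n V_ov² (1 + λ V_DS) = 0.5 × 0.188 × 1.73² × (1 + 0.045 × 3.37) = 0.324 mA.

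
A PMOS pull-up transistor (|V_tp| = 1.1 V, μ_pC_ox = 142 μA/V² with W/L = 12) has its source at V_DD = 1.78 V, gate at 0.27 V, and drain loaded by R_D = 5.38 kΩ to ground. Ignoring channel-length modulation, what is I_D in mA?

V_SG = V_DD − V_G = 1.78 − 0.27 = 1.51 V, so V_ov = 1.51 − 1.1 = 0.41 V.
k_p = μ_pC_ox · (W/L) = 1.704 mA/V².
Assume saturation: I_D = ½ k_p V_ov² = 0.5 × 1.704 × 0.41² = 0.143 mA, giving V_SD = V_DD − I_D R_D = 1.78 − 0.143 × 5.38 = 1.01 V.
V_SD = 1.01 V ≥ V_ov = 0.41 V, confirming saturation.

I_D = 0.143 mA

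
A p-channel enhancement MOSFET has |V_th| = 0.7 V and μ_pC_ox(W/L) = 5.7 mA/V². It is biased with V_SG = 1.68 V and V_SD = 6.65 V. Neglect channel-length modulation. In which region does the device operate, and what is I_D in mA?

Saturation; I_D = 2.74 mA

V_ov = V_SG − |V_th| = 1.68 − 0.7 = 0.98 V.
Since V_SD = 6.65 V ≥ V_ov = 0.98 V, the device is in saturation.
I_D = ½ k_p V_ov² = 0.5 × 5.7 × 0.98² = 2.74 mA.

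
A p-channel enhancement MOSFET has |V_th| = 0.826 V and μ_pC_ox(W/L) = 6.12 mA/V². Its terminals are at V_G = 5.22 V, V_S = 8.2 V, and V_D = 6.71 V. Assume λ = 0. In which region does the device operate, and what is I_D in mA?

V_SG = V_S − V_G = 8.2 − 5.22 = 2.98 V; V_SD = V_S − V_D = 8.2 − 6.71 = 1.49 V.
V_ov = V_SG − |V_th| = 2.98 − 0.826 = 2.15 V.
Since V_SD = 1.49 V < V_ov = 2.15 V, the device is in the triode region.
I_D = k_p [V_ov · V_SD − ½ V_SD²] = 6.12 × [2.15 × 1.49 − 0.5 × 1.49²] = 12.8 mA.

Triode; I_D = 12.8 mA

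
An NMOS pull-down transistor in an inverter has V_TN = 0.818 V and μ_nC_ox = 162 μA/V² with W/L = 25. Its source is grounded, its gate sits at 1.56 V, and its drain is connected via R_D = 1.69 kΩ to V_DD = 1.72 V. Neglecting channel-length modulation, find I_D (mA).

V_GS = V_G = 1.56 V, so V_ov = 1.56 − 0.818 = 0.742 V.
k_n = μ_nC_ox · (W/L) = 4.05 mA/V².
Assume saturation: I_D = ½ k_n V_ov² = 0.5 × 4.05 × 0.742² = 1.11 mA, giving V_DS = V_DD − I_D R_D = 1.72 − 1.11 × 1.69 = -0.164 V.
But -0.164 V < V_ov = 0.742 V, so the device is actually in triode.
In triode I_D = k_n[V_ov V_DS − ½ V_DS²] and I_D = (V_DD − V_DS)/R_D. Equating: 3.42 V_DS² − 6.079 V_DS + 1.72 = 0, giving V_DS = 0.353 V (the root below V_ov).
I_D = (1.72 − 0.353) / 1.69 = 0.809 mA.

I_D = 0.809 mA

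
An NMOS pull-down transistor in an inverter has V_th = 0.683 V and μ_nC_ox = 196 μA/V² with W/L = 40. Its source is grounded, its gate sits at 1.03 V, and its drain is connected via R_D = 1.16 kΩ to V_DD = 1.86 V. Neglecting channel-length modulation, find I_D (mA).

V_GS = V_G = 1.03 V, so V_ov = 1.03 − 0.683 = 0.347 V.
k_n = μ_nC_ox · (W/L) = 7.84 mA/V².
Assume saturation: I_D = ½ k_n V_ov² = 0.5 × 7.84 × 0.347² = 0.472 mA, giving V_DS = V_DD − I_D R_D = 1.86 − 0.472 × 1.16 = 1.31 V.
V_DS = 1.31 V ≥ V_ov = 0.347 V, confirming saturation.

I_D = 0.472 mA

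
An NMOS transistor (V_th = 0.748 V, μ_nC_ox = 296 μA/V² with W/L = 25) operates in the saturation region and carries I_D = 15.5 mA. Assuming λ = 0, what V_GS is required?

k_n = μ_nC_ox · (W/L) = 7.4 mA/V².
In saturation I_D = ½ k_n (V_GS − V_th)², so V_GS − V_th = √(2 I_D / k_n) = √(2 × 15.5 / 7.4) = 2.05 V.
V_GS = 0.748 + 2.05 = 2.79 V.

V_GS = 2.79 V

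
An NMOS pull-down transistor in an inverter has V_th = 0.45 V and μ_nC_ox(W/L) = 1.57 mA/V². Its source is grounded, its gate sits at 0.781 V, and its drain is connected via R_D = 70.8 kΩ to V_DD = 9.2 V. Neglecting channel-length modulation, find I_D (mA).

V_GS = V_G = 0.781 V, so V_ov = 0.781 − 0.45 = 0.331 V.
Assume saturation: I_D = ½ k_n V_ov² = 0.5 × 1.57 × 0.331² = 0.086 mA, giving V_DS = V_DD − I_D R_D = 9.2 − 0.086 × 70.8 = 3.11 V.
V_DS = 3.11 V ≥ V_ov = 0.331 V, confirming saturation.

I_D = 0.0860 mA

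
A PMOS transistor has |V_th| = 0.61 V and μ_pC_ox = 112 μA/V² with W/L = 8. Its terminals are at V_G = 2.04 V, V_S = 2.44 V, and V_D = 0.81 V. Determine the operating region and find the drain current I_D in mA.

V_SG = V_S − V_G = 2.44 − 2.04 = 0.4 V; V_SD = V_S − V_D = 2.44 − 0.81 = 1.63 V.
V_SG = 0.4 V < |V_th| = 0.61 V, so the transistor is in cutoff.

Cutoff; I_D = 0 mA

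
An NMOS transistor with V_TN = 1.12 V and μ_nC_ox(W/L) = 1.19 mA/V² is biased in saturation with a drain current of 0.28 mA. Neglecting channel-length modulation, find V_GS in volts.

In saturation I_D = ½ k_n (V_GS − V_TN)², so V_GS − V_TN = √(2 I_D / k_n) = √(2 × 0.28 / 1.19) = 0.686 V.
V_GS = 1.12 + 0.686 = 1.81 V.

V_GS = 1.81 V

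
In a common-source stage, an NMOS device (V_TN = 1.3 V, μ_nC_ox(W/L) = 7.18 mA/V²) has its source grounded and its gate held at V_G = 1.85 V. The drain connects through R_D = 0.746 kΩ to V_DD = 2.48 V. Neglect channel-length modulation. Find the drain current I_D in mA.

V_GS = V_G = 1.85 V, so V_ov = 1.85 − 1.3 = 0.55 V.
Assume saturation: I_D = ½ k_n V_ov² = 0.5 × 7.18 × 0.55² = 1.09 mA, giving V_DS = V_DD − I_D R_D = 2.48 − 1.09 × 0.746 = 1.67 V.
V_DS = 1.67 V ≥ V_ov = 0.55 V, confirming saturation.

I_D = 1.09 mA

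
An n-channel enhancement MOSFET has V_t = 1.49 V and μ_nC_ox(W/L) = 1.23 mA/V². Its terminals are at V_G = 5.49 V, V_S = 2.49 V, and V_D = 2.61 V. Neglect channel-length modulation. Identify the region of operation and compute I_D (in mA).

Triode; I_D = 0.214 mA

V_GS = V_G − V_S = 5.49 − 2.49 = 3 V; V_DS = V_D − V_S = 2.61 − 2.49 = 0.12 V.
V_ov = V_GS − V_t = 3 − 1.49 = 1.51 V.
Since V_DS = 0.12 V < V_ov = 1.51 V, the device is in the triode region.
I_D = k_n [V_ov · V_DS − ½ V_DS²] = 1.23 × [1.51 × 0.12 − 0.5 × 0.12²] = 0.214 mA.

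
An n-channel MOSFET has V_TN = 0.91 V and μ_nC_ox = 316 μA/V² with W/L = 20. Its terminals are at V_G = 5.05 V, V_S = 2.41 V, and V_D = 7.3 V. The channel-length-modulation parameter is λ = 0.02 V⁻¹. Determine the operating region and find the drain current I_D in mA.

V_GS = V_G − V_S = 5.05 − 2.41 = 2.64 V; V_DS = V_D − V_S = 7.3 − 2.41 = 4.89 V.
k_n = μ_nC_ox · (W/L) = 6.32 mA/V².
V_ov = V_GS − V_TN = 2.64 − 0.91 = 1.73 V.
Since V_DS = 4.89 V ≥ V_ov = 1.73 V, the device is in saturation.
I_D = ½ k_n V_ov² (1 + λ V_DS) = 0.5 × 6.32 × 1.73² × (1 + 0.02 × 4.89) = 10.4 mA.

Saturation; I_D = 10.4 mA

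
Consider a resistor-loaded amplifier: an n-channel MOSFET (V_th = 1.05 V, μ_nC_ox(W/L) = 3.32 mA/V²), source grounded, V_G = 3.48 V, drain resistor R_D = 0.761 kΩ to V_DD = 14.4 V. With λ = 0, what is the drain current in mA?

I_D = 9.80 mA

V_GS = V_G = 3.48 V, so V_ov = 3.48 − 1.05 = 2.43 V.
Assume saturation: I_D = ½ k_n V_ov² = 0.5 × 3.32 × 2.43² = 9.8 mA, giving V_DS = V_DD − I_D R_D = 14.4 − 9.8 × 0.761 = 6.94 V.
V_DS = 6.94 V ≥ V_ov = 2.43 V, confirming saturation.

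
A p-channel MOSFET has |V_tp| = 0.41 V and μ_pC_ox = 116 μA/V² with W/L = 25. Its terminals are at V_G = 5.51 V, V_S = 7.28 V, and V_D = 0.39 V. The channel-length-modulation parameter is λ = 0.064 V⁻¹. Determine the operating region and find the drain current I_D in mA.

Saturation; I_D = 3.86 mA

V_SG = V_S − V_G = 7.28 − 5.51 = 1.77 V; V_SD = V_S − V_D = 7.28 − 0.39 = 6.89 V.
k_p = μ_pC_ox · (W/L) = 2.9 mA/V².
V_ov = V_SG − |V_tp| = 1.77 − 0.41 = 1.36 V.
Since V_SD = 6.89 V ≥ V_ov = 1.36 V, the device is in saturation.
I_D = ½ k_p V_ov² (1 + λ V_SD) = 0.5 × 2.9 × 1.36² × (1 + 0.064 × 6.89) = 3.86 mA.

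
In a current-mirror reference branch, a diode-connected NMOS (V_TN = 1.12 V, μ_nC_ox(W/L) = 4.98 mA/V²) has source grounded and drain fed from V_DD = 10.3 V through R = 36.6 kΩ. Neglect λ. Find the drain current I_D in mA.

I_D = 0.242 mA

With gate tied to drain, V_GS = V_DS ≥ V_GS − V_TN, so the device is in saturation.
KCL at the drain: ½ k_n (V_GS − V_TN)² = (V_DD − V_GS)/R.
Let x = V_GS − 1.12. Then 91.1 x² + x − 9.18 = 0, giving x = 0.312 V (positive root), so V_GS = 1.43 V.
I_D = (V_DD − V_GS)/R = (10.3 − 1.43) / 36.6 = 0.242 mA.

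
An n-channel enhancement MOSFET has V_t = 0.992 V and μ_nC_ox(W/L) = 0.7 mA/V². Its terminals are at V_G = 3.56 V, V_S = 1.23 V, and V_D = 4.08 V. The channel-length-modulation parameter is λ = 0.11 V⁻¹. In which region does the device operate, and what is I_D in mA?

V_GS = V_G − V_S = 3.56 − 1.23 = 2.33 V; V_DS = V_D − V_S = 4.08 − 1.23 = 2.85 V.
V_ov = V_GS − V_t = 2.33 − 0.992 = 1.34 V.
Since V_DS = 2.85 V ≥ V_ov = 1.34 V, the device is in saturation.
I_D = ½ k_n V_ov² (1 + λ V_DS) = 0.5 × 0.7 × 1.34² × (1 + 0.11 × 2.85) = 0.823 mA.

Saturation; I_D = 0.823 mA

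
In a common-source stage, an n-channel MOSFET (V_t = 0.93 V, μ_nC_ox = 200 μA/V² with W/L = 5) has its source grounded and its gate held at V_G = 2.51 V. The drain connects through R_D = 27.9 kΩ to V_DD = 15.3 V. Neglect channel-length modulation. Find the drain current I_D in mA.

I_D = 0.535 mA

V_GS = V_G = 2.51 V, so V_ov = 2.51 − 0.93 = 1.58 V.
k_n = μ_nC_ox · (W/L) = 1 mA/V².
Assume saturation: I_D = ½ k_n V_ov² = 0.5 × 1 × 1.58² = 1.25 mA, giving V_DS = V_DD − I_D R_D = 15.3 − 1.25 × 27.9 = -19.5 V.
But -19.5 V < V_ov = 1.58 V, so the device is actually in triode.
In triode I_D = k_n[V_ov V_DS − ½ V_DS²] and I_D = (V_DD − V_DS)/R_D. Equating: 13.9 V_DS² − 45.08 V_DS + 15.3 = 0, giving V_DS = 0.385 V (the root below V_ov).
I_D = (15.3 − 0.385) / 27.9 = 0.535 mA.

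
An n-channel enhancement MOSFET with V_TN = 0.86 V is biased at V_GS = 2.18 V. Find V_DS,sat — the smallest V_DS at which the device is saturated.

The boundary between triode and saturation is V_DS = V_GS − V_TN = V_ov.
V_ov = 2.18 − 0.86 = 1.32 V.

V_DS,sat = 1.32 V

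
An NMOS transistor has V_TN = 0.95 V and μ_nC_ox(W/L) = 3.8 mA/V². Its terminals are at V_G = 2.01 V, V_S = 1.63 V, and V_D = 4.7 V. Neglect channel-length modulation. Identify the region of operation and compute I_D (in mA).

V_GS = V_G − V_S = 2.01 − 1.63 = 0.38 V; V_DS = V_D − V_S = 4.7 − 1.63 = 3.07 V.
V_GS = 0.38 V < V_TN = 0.95 V, so the transistor is in cutoff.

Cutoff; I_D = 0 mA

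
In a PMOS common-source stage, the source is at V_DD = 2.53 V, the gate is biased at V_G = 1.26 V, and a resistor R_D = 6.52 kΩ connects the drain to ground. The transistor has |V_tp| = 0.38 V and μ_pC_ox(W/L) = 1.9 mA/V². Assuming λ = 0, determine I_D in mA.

I_D = 0.351 mA

V_SG = V_DD − V_G = 2.53 − 1.26 = 1.27 V, so V_ov = 1.27 − 0.38 = 0.89 V.
Assume saturation: I_D = ½ k_p V_ov² = 0.5 × 1.9 × 0.89² = 0.752 mA, giving V_SD = V_DD − I_D R_D = 2.53 − 0.752 × 6.52 = -2.38 V.
But -2.38 V < V_ov = 0.89 V, so the device is actually in triode.
In triode I_D = k_p[V_ov V_SD − ½ V_SD²] and I_D = (V_DD − V_SD)/R_D. Equating: 6.19 V_SD² − 12.03 V_SD + 2.53 = 0, giving V_SD = 0.24 V (the root below V_ov).
I_D = (2.53 − 0.24) / 6.52 = 0.351 mA.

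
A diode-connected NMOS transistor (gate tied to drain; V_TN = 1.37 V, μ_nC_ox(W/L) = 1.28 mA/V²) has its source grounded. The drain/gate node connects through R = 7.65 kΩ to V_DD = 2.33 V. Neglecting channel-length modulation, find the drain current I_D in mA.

With gate tied to drain, V_GS = V_DS ≥ V_GS − V_TN, so the device is in saturation.
KCL at the drain: ½ k_n (V_GS − V_TN)² = (V_DD − V_GS)/R.
Let x = V_GS − 1.37. Then 4.9 x² + x − 0.96 = 0, giving x = 0.352 V (positive root), so V_GS = 1.72 V.
I_D = (V_DD − V_GS)/R = (2.33 − 1.72) / 7.65 = 0.0794 mA.

I_D = 0.0794 mA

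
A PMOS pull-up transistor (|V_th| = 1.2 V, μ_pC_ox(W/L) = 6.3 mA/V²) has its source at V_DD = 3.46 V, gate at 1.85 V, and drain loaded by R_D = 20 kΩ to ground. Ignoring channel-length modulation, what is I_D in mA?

I_D = 0.169 mA

V_SG = V_DD − V_G = 3.46 − 1.85 = 1.61 V, so V_ov = 1.61 − 1.2 = 0.41 V.
Assume saturation: I_D = ½ k_p V_ov² = 0.5 × 6.3 × 0.41² = 0.53 mA, giving V_SD = V_DD − I_D R_D = 3.46 − 0.53 × 20 = -7.13 V.
But -7.13 V < V_ov = 0.41 V, so the device is actually in triode.
In triode I_D = k_p[V_ov V_SD − ½ V_SD²] and I_D = (V_DD − V_SD)/R_D. Equating: 63 V_SD² − 52.66 V_SD + 3.46 = 0, giving V_SD = 0.0719 V (the root below V_ov).
I_D = (3.46 − 0.0719) / 20 = 0.169 mA.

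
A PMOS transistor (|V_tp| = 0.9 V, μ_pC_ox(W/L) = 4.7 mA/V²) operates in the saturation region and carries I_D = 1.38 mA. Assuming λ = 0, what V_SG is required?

In saturation I_D = ½ k_p (V_SG − |V_tp|)², so V_SG − |V_tp| = √(2 I_D / k_p) = √(2 × 1.38 / 4.7) = 0.766 V.
V_SG = 0.9 + 0.766 = 1.67 V.

V_SG = 1.67 V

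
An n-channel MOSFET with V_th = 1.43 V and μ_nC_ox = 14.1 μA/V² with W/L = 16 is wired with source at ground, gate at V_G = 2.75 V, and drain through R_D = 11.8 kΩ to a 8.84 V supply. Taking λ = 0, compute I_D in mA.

I_D = 0.197 mA

V_GS = V_G = 2.75 V, so V_ov = 2.75 − 1.43 = 1.32 V.
k_n = μ_nC_ox · (W/L) = 0.2256 mA/V².
Assume saturation: I_D = ½ k_n V_ov² = 0.5 × 0.2256 × 1.32² = 0.197 mA, giving V_DS = V_DD − I_D R_D = 8.84 − 0.197 × 11.8 = 6.52 V.
V_DS = 6.52 V ≥ V_ov = 1.32 V, confirming saturation.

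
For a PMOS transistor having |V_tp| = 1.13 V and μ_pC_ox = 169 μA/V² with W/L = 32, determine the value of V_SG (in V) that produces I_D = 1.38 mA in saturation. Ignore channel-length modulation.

V_SG = 1.84 V

k_p = μ_pC_ox · (W/L) = 5.408 mA/V².
In saturation I_D = ½ k_p (V_SG − |V_tp|)², so V_SG − |V_tp| = √(2 I_D / k_p) = √(2 × 1.38 / 5.408) = 0.714 V.
V_SG = 1.13 + 0.714 = 1.84 V.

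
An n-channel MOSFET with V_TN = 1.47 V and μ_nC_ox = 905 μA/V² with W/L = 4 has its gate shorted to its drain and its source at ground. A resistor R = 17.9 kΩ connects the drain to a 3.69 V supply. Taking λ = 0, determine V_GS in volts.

With gate tied to drain, V_GS = V_DS ≥ V_GS − V_TN, so the device is in saturation.
k_n = μ_nC_ox · (W/L) = 3.62 mA/V².
KCL at the drain: ½ k_n (V_GS − V_TN)² = (V_DD − V_GS)/R.
Let x = V_GS − 1.47. Then 32.4 x² + x − 2.22 = 0, giving x = 0.247 V (positive root), so V_GS = 1.72 V.
I_D = (V_DD − V_GS)/R = (3.69 − 1.72) / 17.9 = 0.11 mA.

V_GS = 1.72 V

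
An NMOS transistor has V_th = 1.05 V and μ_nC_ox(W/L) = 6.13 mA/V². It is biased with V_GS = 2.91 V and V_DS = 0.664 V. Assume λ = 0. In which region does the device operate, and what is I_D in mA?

Triode; I_D = 6.22 mA

V_ov = V_GS − V_th = 2.91 − 1.05 = 1.86 V.
Since V_DS = 0.664 V < V_ov = 1.86 V, the device is in the triode region.
I_D = k_n [V_ov · V_DS − ½ V_DS²] = 6.13 × [1.86 × 0.664 − 0.5 × 0.664²] = 6.22 mA.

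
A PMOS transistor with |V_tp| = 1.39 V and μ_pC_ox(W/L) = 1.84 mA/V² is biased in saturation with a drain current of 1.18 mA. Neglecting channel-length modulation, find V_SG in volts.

V_SG = 2.52 V

In saturation I_D = ½ k_p (V_SG − |V_tp|)², so V_SG − |V_tp| = √(2 I_D / k_p) = √(2 × 1.18 / 1.84) = 1.13 V.
V_SG = 1.39 + 1.13 = 2.52 V.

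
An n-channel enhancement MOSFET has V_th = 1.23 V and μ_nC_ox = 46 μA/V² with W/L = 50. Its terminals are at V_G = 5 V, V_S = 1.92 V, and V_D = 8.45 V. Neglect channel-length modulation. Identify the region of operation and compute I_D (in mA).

Saturation; I_D = 3.94 mA

V_GS = V_G − V_S = 5 − 1.92 = 3.08 V; V_DS = V_D − V_S = 8.45 − 1.92 = 6.53 V.
k_n = μ_nC_ox · (W/L) = 2.3 mA/V².
V_ov = V_GS − V_th = 3.08 − 1.23 = 1.85 V.
Since V_DS = 6.53 V ≥ V_ov = 1.85 V, the device is in saturation.
I_D = ½ k_n V_ov² = 0.5 × 2.3 × 1.85² = 3.94 mA.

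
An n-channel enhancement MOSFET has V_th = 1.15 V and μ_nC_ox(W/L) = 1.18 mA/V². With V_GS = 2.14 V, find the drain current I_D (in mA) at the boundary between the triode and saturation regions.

At the boundary V_DS = V_ov = V_GS − V_th = 2.14 − 1.15 = 0.99 V.
I_D = ½ k_n V_ov² = 0.5 × 1.18 × 0.99² = 0.578 mA.

I_D = 0.578 mA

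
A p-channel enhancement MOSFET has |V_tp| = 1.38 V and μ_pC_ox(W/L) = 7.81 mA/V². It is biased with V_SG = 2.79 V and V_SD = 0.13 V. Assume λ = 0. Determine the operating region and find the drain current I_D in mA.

Triode; I_D = 1.37 mA

V_ov = V_SG − |V_tp| = 2.79 − 1.38 = 1.41 V.
Since V_SD = 0.13 V < V_ov = 1.41 V, the device is in the triode region.
I_D = k_p [V_ov · V_SD − ½ V_SD²] = 7.81 × [1.41 × 0.13 − 0.5 × 0.13²] = 1.37 mA.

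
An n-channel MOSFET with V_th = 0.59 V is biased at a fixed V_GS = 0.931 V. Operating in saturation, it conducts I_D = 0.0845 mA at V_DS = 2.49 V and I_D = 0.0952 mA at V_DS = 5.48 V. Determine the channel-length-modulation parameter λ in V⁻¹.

λ = 0.0473 V⁻¹

With V_GS fixed, I_D ∝ (1 + λ V_DS) in saturation, so I_D2/I_D1 = (1 + λ V_DS2)/(1 + λ V_DS1).
0.0952/0.0845 = 1.127 = (1 + 5.48 λ)/(1 + 2.49 λ).
Solving: λ (I_D1 V_DS2 − I_D2 V_DS1) = I_D2 − I_D1, so λ = (0.0952 − 0.0845) / (0.0845 × 5.48 − 0.0952 × 2.49) = 0.0107 / 0.226 = 0.0473 V⁻¹.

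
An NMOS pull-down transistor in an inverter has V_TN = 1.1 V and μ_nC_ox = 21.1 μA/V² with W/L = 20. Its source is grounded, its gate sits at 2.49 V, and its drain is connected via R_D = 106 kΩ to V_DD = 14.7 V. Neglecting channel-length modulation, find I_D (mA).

I_D = 0.136 mA

V_GS = V_G = 2.49 V, so V_ov = 2.49 − 1.1 = 1.39 V.
k_n = μ_nC_ox · (W/L) = 0.422 mA/V².
Assume saturation: I_D = ½ k_n V_ov² = 0.5 × 0.422 × 1.39² = 0.408 mA, giving V_DS = V_DD − I_D R_D = 14.7 − 0.408 × 106 = -28.5 V.
But -28.5 V < V_ov = 1.39 V, so the device is actually in triode.
In triode I_D = k_n[V_ov V_DS − ½ V_DS²] and I_D = (V_DD − V_DS)/R_D. Equating: 22.4 V_DS² − 63.18 V_DS + 14.7 = 0, giving V_DS = 0.256 V (the root below V_ov).
I_D = (14.7 − 0.256) / 106 = 0.136 mA.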